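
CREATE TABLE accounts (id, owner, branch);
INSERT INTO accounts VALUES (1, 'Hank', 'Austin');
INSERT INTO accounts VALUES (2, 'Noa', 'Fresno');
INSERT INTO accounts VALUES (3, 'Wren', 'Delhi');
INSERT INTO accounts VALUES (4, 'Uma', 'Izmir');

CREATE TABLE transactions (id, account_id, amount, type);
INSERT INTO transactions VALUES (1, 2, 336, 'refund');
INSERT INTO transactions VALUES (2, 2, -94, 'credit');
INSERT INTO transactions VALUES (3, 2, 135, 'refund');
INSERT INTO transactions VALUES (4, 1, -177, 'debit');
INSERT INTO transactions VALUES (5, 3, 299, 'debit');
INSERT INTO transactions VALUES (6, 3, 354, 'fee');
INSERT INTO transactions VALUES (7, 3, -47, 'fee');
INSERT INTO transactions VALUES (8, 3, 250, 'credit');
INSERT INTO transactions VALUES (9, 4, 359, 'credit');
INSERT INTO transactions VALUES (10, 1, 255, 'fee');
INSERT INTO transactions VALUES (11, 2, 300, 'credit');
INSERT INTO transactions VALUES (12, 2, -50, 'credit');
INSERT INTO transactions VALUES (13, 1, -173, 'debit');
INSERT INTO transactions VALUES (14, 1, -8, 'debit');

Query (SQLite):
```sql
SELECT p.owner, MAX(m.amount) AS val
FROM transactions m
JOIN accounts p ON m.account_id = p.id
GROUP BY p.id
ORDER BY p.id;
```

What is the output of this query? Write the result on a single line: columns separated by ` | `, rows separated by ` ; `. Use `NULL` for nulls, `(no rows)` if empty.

Hank | 255 ; Noa | 336 ; Wren | 354 ; Uma | 359

Join each transactions row to its accounts via account_id.
Group joined rows by accounts.id; compute MAX(m.amount) per group.
  1: ids {4, 10, 13, 14} → MAX(m.amount)=255
  2: ids {1, 2, 3, 11, 12} → MAX(m.amount)=336
  3: ids {5, 6, 7, 8} → MAX(m.amount)=354
  4: ids {9} → MAX(m.amount)=359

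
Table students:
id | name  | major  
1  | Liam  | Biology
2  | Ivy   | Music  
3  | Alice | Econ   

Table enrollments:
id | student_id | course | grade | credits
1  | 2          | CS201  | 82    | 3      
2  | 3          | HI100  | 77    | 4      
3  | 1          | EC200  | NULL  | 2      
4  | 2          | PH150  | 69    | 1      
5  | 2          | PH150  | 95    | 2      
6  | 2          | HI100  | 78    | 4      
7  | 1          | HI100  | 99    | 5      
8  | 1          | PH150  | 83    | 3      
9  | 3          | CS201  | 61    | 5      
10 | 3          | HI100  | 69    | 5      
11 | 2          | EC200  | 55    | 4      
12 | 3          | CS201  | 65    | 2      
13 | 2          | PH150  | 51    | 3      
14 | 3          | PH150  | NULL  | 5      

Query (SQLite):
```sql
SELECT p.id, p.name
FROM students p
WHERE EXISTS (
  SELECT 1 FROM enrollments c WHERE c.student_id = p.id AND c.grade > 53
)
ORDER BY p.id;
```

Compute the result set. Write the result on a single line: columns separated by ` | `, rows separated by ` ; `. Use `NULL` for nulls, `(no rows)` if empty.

1 | Liam ; 2 | Ivy ; 3 | Alice

For each students row, check whether any enrollments with matching student_id has grade > 53.
Keep rows where that is true.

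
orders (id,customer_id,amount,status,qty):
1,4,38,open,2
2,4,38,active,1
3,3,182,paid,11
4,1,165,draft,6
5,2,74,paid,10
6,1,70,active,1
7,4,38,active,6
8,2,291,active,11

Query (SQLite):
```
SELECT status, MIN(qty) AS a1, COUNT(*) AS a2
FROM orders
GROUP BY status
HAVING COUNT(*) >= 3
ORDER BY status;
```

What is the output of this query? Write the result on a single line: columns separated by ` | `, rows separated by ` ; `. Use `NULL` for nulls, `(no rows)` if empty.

active | 1 | 4

Group orders by status.
Per group compute: MIN(qty), COUNT(*).
HAVING: drop groups with fewer than 3 rows.
  active: ids {2, 6, 7, 8} → MIN(qty)=1, COUNT(*)=4
  draft: ids {4} → MIN(qty)=6, COUNT(*)=1
  open: ids {1} → MIN(qty)=2, COUNT(*)=1
  paid: ids {3, 5} → MIN(qty)=10, COUNT(*)=2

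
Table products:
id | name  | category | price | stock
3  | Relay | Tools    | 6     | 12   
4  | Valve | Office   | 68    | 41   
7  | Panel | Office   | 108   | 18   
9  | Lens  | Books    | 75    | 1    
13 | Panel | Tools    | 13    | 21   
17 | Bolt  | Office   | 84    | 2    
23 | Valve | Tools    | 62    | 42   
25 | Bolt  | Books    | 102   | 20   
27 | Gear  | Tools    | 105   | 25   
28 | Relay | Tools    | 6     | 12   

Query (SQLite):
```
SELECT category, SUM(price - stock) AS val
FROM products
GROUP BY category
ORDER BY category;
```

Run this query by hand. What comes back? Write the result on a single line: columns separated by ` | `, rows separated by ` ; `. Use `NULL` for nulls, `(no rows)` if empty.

Books | 156 ; Office | 199 ; Tools | 80

For each row compute price - stock.
Group by category; take SUM of the expression per group.
  Books: ids {9, 25} → SUM(price - stock)=156
  Office: ids {4, 7, 17} → SUM(price - stock)=199
  Tools: ids {3, 13, 23, 27, 28} → SUM(price - stock)=80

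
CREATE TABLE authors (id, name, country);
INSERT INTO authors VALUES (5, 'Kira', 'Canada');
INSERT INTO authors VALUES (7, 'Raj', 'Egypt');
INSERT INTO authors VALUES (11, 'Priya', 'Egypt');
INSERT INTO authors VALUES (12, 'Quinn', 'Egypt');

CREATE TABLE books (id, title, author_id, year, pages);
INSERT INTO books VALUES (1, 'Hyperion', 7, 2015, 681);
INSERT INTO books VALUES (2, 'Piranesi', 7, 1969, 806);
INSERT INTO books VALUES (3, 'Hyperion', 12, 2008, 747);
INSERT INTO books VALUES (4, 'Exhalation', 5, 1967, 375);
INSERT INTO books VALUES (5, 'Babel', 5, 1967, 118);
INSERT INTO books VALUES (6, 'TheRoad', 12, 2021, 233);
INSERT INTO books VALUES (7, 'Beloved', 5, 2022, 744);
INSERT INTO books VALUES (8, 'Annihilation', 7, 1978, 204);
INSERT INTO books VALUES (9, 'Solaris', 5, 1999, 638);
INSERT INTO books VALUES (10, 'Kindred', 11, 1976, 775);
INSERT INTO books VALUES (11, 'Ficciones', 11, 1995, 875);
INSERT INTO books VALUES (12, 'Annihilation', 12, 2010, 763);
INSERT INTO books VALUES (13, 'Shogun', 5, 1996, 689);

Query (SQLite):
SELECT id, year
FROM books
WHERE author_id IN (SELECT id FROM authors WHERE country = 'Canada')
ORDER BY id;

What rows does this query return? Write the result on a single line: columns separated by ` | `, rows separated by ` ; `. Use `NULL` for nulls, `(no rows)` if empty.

4 | 1967 ; 5 | 1967 ; 7 | 2022 ; 9 | 1999 ; 13 | 1996

Inner query: authors.id where country = 'Canada'.
Outer: keep books rows whose author_id is in that set.
Inner query → {5}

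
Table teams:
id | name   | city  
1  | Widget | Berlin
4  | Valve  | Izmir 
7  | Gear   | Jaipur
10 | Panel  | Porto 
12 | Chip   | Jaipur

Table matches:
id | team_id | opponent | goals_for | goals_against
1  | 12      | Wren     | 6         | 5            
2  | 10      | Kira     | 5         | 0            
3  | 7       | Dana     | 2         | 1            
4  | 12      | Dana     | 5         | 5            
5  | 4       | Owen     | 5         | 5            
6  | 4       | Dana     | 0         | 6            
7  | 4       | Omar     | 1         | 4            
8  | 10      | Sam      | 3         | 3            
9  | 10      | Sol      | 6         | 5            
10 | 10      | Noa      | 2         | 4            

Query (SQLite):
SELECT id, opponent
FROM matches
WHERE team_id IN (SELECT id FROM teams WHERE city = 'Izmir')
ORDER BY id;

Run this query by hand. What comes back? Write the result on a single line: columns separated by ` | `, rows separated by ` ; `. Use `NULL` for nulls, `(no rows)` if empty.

5 | Owen ; 6 | Dana ; 7 | Omar

Inner query: teams.id where city = 'Izmir'.
Outer: keep matches rows whose team_id is in that set.
Inner query → {4}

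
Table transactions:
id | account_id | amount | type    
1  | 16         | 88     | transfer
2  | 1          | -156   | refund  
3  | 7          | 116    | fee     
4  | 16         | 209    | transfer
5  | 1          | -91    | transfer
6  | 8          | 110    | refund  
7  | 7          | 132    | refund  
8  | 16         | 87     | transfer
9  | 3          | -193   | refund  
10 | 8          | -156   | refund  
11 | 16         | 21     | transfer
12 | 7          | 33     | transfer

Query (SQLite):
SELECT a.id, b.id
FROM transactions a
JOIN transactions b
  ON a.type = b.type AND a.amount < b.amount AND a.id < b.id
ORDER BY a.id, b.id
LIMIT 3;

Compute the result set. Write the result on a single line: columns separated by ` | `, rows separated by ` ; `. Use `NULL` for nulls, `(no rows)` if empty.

1 | 4 ; 2 | 6 ; 2 | 7

Pairs (a,b) with same type, a.amount < b.amount, a.id < b.id.
type groups: fee:{3} refund:{2,6,7,9,10} transfer:{1,4,5,8,11,12}
Ordered by (a.id, b.id); first 3.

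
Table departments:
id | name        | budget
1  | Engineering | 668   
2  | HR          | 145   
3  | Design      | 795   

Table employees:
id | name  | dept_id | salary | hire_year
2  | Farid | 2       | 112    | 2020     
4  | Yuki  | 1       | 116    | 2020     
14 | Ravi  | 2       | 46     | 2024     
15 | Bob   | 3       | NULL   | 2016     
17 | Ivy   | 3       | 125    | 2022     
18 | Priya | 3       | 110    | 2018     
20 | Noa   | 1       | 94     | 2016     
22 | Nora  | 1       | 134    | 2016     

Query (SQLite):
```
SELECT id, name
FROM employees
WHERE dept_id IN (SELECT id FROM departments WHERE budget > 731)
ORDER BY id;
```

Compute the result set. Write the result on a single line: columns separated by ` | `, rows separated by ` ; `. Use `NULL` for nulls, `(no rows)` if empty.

15 | Bob ; 17 | Ivy ; 18 | Priya

Inner query: departments.id where budget > 731.
Outer: keep employees rows whose dept_id is in that set.
Inner query → {3}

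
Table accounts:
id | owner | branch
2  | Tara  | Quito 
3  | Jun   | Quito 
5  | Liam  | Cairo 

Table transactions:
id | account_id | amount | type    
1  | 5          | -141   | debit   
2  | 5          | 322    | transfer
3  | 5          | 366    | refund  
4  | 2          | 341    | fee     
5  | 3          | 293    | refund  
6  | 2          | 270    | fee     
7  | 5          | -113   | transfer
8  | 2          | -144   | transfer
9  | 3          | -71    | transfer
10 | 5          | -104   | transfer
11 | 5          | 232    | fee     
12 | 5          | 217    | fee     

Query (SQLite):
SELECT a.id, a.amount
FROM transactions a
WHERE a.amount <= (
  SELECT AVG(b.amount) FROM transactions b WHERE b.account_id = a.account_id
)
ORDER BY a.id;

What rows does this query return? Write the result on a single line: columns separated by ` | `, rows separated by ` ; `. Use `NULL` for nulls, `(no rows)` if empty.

For each transactions row a, compute AVG(amount) over rows sharing a.account_id.
Keep row a if a.amount <= that per-group AVG.
  account_id=2: AVG(amount) = 155.666667
  account_id=3: AVG(amount) = 111.0
  account_id=5: AVG(amount) = 111.285714

1 | -141 ; 7 | -113 ; 8 | -144 ; 9 | -71 ; 10 | -104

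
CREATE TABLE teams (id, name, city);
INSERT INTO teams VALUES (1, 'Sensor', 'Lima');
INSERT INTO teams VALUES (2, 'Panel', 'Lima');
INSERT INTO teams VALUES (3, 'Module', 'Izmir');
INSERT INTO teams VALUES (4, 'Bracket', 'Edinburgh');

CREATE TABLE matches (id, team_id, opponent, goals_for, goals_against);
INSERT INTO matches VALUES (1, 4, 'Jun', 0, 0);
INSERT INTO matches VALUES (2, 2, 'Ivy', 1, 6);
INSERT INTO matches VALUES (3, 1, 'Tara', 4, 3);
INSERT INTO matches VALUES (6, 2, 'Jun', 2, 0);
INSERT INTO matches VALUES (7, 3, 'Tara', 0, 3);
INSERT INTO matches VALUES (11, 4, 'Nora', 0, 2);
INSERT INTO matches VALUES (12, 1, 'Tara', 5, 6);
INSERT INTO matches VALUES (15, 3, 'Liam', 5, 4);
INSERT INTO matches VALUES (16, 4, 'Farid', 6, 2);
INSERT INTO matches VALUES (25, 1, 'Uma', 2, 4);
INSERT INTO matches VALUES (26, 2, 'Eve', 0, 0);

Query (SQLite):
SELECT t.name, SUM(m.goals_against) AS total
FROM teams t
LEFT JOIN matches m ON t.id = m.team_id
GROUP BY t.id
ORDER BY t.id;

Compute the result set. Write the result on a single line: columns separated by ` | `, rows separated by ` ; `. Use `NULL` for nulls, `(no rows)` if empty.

Sensor | 13 ; Panel | 6 ; Module | 7 ; Bracket | 4

LEFT JOIN keeps every teams row; unmatched ones get NULL for matches columns.
Group by teams.id and compute SUM(m.goals_against). SUM over an all-NULL group is NULL.
  1: ids {3, 12, 25} → SUM(m.goals_against)=13
  2: ids {2, 6, 26} → SUM(m.goals_against)=6
  3: ids {7, 15} → SUM(m.goals_against)=7
  4: ids {1, 11, 16} → SUM(m.goals_against)=4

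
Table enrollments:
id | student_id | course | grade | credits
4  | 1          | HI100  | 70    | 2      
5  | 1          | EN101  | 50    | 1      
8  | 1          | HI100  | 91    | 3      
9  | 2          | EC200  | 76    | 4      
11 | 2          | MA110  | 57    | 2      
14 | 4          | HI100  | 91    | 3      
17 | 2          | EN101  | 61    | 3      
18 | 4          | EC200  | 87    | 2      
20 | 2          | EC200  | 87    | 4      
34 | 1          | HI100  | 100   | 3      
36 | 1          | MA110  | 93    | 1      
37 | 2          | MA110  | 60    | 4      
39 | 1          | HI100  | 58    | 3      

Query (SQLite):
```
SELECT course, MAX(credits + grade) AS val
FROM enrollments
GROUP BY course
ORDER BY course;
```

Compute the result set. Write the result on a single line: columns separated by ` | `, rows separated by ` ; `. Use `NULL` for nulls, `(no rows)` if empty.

For each row compute credits + grade.
Group by course; take MAX of the expression per group.
  EC200: ids {9, 18, 20} → MAX(credits + grade)=91
  EN101: ids {5, 17} → MAX(credits + grade)=64
  HI100: ids {4, 8, 14, 34, 39} → MAX(credits + grade)=103
  MA110: ids {11, 36, 37} → MAX(credits + grade)=94

EC200 | 91 ; EN101 | 64 ; HI100 | 103 ; MA110 | 94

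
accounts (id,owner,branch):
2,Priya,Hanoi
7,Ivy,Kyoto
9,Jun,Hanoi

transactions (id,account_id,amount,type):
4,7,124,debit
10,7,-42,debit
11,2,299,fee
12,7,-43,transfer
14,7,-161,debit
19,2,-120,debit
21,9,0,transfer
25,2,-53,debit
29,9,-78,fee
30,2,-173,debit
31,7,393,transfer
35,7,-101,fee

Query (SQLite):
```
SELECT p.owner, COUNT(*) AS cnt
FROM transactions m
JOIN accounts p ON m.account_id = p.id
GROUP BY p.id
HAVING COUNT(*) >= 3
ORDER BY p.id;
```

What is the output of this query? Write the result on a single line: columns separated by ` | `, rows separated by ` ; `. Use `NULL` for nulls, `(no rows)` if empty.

Join each transactions row to its accounts via account_id.
Group joined rows by accounts.id; compute COUNT(*) per group.
HAVING: keep groups with count ≥ 3.
  2: ids {11, 19, 25, 30} → COUNT(*)=4
  7: ids {4, 10, 12, 14, 31, 35} → COUNT(*)=6
  9: ids {21, 29} → COUNT(*)=2

Priya | 4 ; Ivy | 6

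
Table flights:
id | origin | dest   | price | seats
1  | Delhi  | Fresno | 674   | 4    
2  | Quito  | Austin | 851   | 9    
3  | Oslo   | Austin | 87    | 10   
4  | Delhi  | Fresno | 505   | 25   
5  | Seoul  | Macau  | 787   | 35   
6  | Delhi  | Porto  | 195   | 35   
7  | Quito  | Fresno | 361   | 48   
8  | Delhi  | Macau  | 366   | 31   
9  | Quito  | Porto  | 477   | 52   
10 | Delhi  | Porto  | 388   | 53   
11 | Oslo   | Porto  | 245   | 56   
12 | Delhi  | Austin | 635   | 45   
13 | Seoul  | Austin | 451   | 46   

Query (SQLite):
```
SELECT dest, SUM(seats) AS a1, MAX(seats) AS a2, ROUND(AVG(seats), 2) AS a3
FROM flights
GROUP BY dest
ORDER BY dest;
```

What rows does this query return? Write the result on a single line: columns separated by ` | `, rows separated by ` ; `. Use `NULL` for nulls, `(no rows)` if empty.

Group flights by dest.
Per group compute: SUM(seats), MAX(seats), ROUND(AVG(seats), 2).
  Austin: ids {2, 3, 12, 13} → SUM(seats)=110, MAX(seats)=46, ROUND(AVG(seats), 2)=27.5
  Fresno: ids {1, 4, 7} → SUM(seats)=77, MAX(seats)=48, ROUND(AVG(seats), 2)=25.67
  Macau: ids {5, 8} → SUM(seats)=66, MAX(seats)=35, ROUND(AVG(seats), 2)=33
  Porto: ids {6, 9, 10, 11} → SUM(seats)=196, MAX(seats)=56, ROUND(AVG(seats), 2)=49

Austin | 110 | 46 | 27.5 ; Fresno | 77 | 48 | 25.67 ; Macau | 66 | 35 | 33 ; Porto | 196 | 56 | 49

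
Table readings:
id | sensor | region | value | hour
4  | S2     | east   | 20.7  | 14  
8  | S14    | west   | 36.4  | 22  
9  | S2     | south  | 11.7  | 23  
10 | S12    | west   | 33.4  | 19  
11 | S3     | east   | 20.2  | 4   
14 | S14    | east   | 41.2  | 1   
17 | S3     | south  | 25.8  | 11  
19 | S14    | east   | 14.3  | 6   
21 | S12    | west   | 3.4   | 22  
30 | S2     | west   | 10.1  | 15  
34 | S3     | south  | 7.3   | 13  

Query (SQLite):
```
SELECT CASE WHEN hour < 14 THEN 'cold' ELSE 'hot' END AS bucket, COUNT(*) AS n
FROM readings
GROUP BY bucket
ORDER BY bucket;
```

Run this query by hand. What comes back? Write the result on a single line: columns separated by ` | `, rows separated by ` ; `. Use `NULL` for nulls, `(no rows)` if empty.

Bucket rows by hour < 14 → 'cold' else 'hot'; count each bucket.

cold | 5 ; hot | 6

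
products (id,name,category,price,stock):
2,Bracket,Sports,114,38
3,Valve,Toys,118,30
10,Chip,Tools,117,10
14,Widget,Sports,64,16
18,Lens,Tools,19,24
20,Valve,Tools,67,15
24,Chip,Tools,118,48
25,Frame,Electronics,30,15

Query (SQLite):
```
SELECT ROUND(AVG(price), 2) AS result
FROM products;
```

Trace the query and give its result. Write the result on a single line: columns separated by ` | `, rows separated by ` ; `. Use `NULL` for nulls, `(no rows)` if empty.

80.88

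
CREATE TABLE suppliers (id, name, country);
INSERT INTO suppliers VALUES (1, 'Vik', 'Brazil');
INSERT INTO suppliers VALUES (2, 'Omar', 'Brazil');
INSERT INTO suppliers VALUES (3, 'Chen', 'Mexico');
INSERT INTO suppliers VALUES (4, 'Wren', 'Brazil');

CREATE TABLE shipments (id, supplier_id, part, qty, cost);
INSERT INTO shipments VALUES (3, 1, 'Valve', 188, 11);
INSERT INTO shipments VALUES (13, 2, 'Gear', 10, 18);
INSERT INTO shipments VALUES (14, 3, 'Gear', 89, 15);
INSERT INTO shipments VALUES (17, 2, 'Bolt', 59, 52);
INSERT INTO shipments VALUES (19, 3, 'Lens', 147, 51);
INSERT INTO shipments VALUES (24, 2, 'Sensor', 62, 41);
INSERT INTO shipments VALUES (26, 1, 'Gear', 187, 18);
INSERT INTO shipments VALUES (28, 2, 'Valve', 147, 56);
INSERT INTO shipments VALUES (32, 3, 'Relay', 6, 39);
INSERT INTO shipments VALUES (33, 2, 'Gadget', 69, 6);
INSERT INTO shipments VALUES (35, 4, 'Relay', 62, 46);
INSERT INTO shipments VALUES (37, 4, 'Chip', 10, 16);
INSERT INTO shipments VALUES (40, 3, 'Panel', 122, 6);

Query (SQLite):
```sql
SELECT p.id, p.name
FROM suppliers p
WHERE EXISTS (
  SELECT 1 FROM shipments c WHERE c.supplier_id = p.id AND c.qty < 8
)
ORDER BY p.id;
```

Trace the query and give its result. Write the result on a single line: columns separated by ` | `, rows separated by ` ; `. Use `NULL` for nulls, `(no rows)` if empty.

3 | Chen

For each suppliers row, check whether any shipments with matching supplier_id has qty < 8.
Keep rows where that is true.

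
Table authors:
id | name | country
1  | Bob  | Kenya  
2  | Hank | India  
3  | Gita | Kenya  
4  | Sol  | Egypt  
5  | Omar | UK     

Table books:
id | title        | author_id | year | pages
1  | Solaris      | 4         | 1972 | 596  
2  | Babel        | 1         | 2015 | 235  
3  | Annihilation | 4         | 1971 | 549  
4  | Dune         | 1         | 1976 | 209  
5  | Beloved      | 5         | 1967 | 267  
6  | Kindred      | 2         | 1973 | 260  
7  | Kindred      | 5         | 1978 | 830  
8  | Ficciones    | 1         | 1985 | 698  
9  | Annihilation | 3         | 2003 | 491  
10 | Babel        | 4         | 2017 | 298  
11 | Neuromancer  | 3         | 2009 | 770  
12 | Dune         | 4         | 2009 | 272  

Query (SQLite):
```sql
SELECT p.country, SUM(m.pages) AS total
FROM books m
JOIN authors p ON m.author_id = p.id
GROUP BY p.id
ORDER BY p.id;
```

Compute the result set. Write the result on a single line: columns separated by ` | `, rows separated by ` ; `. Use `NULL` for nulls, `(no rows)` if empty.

Join each books row to its authors via author_id.
Group joined rows by authors.id; compute SUM(m.pages) per group.
  1: ids {2, 4, 8} → SUM(m.pages)=1142
  2: ids {6} → SUM(m.pages)=260
  3: ids {9, 11} → SUM(m.pages)=1261
  4: ids {1, 3, 10, 12} → SUM(m.pages)=1715
  5: ids {5, 7} → SUM(m.pages)=1097

Kenya | 1142 ; India | 260 ; Kenya | 1261 ; Egypt | 1715 ; UK | 1097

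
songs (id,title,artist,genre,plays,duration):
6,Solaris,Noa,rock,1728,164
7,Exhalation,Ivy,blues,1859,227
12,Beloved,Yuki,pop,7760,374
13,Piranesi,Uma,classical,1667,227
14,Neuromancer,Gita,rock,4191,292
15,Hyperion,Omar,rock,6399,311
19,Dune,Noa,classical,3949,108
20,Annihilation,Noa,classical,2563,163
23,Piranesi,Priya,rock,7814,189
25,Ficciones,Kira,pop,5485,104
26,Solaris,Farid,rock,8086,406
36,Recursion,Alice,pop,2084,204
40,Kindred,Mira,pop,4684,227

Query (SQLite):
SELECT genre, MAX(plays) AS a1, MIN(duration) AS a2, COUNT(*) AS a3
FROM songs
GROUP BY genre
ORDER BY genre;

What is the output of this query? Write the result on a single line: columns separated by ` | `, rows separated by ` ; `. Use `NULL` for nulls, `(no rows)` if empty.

Group songs by genre.
Per group compute: MAX(plays), MIN(duration), COUNT(*).
  blues: ids {7} → MAX(plays)=1859, MIN(duration)=227, COUNT(*)=1
  classical: ids {13, 19, 20} → MAX(plays)=3949, MIN(duration)=108, COUNT(*)=3
  pop: ids {12, 25, 36, 40} → MAX(plays)=7760, MIN(duration)=104, COUNT(*)=4
  rock: ids {6, 14, 15, 23, 26} → MAX(plays)=8086, MIN(duration)=164, COUNT(*)=5

blues | 1859 | 227 | 1 ; classical | 3949 | 108 | 3 ; pop | 7760 | 104 | 4 ; rock | 8086 | 164 | 5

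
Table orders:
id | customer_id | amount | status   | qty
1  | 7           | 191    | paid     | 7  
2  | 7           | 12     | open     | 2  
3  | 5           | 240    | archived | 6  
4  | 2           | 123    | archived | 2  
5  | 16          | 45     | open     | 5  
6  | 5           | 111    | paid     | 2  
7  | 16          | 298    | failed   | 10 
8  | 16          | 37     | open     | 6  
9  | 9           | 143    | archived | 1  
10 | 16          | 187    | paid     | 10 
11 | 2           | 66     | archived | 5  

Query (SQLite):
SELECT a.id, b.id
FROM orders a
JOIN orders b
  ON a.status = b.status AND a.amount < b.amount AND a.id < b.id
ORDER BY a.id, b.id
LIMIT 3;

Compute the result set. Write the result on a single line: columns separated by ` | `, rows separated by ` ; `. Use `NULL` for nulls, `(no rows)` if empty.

Pairs (a,b) with same status, a.amount < b.amount, a.id < b.id.
status groups: archived:{3,4,9,11} failed:{7} open:{2,5,8} paid:{1,6,10}
Ordered by (a.id, b.id); first 3.

2 | 5 ; 2 | 8 ; 4 | 9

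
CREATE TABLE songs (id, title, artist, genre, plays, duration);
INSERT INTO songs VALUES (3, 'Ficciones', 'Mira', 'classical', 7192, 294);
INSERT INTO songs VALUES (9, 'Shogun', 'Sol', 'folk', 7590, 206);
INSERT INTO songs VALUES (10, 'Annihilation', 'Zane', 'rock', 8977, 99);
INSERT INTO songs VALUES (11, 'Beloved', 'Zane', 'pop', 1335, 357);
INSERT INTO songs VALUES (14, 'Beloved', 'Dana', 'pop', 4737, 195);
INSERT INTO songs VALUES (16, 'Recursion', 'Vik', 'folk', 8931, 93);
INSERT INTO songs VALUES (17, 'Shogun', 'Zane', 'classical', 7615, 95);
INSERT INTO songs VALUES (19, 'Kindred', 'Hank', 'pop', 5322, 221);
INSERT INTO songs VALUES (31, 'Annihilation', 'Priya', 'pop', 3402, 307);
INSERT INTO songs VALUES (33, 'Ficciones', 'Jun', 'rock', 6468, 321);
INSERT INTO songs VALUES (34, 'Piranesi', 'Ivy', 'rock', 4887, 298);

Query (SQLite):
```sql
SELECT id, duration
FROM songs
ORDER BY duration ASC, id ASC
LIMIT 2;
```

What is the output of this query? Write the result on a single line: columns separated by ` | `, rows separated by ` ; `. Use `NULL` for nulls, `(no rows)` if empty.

Sort by duration asc, tiebreak id asc: (93, id=16), (95, id=17), (99, id=10), (195, id=14), (206, id=9) …. Take first 2.

16 | 93 ; 17 | 95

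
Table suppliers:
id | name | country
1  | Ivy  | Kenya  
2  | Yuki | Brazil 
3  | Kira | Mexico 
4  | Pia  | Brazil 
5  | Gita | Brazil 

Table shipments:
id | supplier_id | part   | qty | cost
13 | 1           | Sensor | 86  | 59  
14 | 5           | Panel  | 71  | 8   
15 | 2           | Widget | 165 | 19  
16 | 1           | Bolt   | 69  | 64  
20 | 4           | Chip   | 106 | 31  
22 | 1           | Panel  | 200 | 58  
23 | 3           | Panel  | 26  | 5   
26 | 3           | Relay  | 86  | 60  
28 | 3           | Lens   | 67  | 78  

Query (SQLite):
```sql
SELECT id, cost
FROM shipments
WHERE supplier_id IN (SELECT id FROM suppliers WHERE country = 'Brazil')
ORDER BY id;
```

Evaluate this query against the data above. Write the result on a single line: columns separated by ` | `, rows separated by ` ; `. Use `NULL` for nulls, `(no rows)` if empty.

14 | 8 ; 15 | 19 ; 20 | 31

Inner query: suppliers.id where country = 'Brazil'.
Outer: keep shipments rows whose supplier_id is in that set.
Inner query → {2, 4, 5}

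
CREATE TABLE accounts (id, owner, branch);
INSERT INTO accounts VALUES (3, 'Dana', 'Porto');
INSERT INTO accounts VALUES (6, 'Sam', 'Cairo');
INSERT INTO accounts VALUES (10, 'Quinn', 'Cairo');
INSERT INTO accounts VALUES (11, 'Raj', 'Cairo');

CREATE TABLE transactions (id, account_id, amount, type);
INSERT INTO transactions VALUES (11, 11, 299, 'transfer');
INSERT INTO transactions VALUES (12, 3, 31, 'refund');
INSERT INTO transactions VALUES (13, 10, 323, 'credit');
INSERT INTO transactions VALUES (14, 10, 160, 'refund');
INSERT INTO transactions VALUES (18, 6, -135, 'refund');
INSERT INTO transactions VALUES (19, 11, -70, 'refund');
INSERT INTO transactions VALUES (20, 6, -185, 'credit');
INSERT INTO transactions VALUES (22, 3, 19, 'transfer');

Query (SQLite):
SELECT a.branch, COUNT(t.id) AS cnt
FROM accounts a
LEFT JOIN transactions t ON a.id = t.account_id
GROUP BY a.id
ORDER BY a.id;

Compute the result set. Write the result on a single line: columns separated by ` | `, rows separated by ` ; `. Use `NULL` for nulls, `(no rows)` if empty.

Porto | 2 ; Cairo | 2 ; Cairo | 2 ; Cairo | 2

LEFT JOIN keeps every accounts row; unmatched ones get NULL for transactions columns.
Group by accounts.id and compute COUNT(t.id). COUNT(col) of an all-NULL group is 0.
  3: ids {12, 22} → COUNT(t.id)=2
  6: ids {18, 20} → COUNT(t.id)=2
  10: ids {13, 14} → COUNT(t.id)=2
  11: ids {11, 19} → COUNT(t.id)=2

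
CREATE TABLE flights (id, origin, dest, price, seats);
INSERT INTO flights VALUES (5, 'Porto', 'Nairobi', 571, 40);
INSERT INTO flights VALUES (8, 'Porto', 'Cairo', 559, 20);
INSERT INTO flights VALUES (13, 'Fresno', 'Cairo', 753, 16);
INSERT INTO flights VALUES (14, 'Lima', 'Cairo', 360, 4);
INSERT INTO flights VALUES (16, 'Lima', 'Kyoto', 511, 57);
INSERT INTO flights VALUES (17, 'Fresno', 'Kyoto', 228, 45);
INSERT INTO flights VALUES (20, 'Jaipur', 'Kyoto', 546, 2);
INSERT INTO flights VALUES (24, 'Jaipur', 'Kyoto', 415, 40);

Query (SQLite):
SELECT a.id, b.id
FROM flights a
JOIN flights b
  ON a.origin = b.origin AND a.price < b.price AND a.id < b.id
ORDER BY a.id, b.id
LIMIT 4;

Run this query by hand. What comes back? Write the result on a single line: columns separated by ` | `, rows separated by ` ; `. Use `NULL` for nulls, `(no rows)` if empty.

14 | 16

Pairs (a,b) with same origin, a.price < b.price, a.id < b.id.
origin groups: Fresno:{13,17} Jaipur:{20,24} Lima:{14,16} Porto:{5,8}
Ordered by (a.id, b.id); first 4.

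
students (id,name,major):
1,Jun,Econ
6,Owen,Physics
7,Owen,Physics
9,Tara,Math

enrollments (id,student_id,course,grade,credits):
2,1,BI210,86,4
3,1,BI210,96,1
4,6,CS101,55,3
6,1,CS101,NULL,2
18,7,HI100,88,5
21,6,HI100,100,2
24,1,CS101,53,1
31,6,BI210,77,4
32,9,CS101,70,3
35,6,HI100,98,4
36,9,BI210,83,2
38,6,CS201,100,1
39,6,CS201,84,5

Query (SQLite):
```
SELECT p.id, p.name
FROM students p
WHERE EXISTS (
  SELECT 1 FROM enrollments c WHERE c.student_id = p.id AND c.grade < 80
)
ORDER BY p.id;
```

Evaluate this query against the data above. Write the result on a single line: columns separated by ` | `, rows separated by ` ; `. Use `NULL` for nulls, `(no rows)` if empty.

For each students row, check whether any enrollments with matching student_id has grade < 80.
Keep rows where that is true.

1 | Jun ; 6 | Owen ; 9 | Tara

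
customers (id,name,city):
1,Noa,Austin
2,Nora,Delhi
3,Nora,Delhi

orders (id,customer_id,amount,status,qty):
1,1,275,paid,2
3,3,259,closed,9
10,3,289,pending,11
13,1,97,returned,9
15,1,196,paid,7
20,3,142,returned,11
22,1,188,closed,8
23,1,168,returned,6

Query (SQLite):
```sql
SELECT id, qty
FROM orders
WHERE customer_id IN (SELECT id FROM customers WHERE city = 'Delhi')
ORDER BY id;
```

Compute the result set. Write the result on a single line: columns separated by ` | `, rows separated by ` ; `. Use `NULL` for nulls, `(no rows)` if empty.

Inner query: customers.id where city = 'Delhi'.
Outer: keep orders rows whose customer_id is in that set.
Inner query → {2, 3}

3 | 9 ; 10 | 11 ; 20 | 11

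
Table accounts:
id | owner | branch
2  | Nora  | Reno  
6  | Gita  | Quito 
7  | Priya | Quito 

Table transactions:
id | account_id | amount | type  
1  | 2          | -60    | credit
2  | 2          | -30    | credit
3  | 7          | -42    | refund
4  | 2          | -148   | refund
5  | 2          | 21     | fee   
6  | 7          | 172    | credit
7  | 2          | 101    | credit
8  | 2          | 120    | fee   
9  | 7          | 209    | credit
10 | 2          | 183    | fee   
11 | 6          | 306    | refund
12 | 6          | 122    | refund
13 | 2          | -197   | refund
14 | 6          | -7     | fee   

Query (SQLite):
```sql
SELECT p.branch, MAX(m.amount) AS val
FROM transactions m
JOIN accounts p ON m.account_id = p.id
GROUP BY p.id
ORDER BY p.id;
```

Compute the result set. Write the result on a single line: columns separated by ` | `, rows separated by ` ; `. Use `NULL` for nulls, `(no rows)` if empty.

Reno | 183 ; Quito | 306 ; Quito | 209

Join each transactions row to its accounts via account_id.
Group joined rows by accounts.id; compute MAX(m.amount) per group.
  2: ids {1, 2, 4, 5, 7, 8, 10, 13} → MAX(m.amount)=183
  6: ids {11, 12, 14} → MAX(m.amount)=306
  7: ids {3, 6, 9} → MAX(m.amount)=209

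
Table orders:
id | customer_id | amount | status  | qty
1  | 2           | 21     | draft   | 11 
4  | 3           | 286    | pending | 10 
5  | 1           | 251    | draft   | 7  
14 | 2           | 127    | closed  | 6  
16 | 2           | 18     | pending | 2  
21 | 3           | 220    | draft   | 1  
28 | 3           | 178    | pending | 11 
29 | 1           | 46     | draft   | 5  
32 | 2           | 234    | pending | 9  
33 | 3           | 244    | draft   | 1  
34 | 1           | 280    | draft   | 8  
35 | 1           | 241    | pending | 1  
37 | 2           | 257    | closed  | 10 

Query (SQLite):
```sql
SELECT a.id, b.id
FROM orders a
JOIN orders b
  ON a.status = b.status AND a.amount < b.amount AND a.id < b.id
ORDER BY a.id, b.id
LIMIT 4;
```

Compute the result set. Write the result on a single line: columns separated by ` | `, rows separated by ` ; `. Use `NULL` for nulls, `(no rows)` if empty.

1 | 5 ; 1 | 21 ; 1 | 29 ; 1 | 33

Pairs (a,b) with same status, a.amount < b.amount, a.id < b.id.
status groups: closed:{14,37} draft:{1,5,21,29,33,34} pending:{4,16,28,32,35}
Ordered by (a.id, b.id); first 4.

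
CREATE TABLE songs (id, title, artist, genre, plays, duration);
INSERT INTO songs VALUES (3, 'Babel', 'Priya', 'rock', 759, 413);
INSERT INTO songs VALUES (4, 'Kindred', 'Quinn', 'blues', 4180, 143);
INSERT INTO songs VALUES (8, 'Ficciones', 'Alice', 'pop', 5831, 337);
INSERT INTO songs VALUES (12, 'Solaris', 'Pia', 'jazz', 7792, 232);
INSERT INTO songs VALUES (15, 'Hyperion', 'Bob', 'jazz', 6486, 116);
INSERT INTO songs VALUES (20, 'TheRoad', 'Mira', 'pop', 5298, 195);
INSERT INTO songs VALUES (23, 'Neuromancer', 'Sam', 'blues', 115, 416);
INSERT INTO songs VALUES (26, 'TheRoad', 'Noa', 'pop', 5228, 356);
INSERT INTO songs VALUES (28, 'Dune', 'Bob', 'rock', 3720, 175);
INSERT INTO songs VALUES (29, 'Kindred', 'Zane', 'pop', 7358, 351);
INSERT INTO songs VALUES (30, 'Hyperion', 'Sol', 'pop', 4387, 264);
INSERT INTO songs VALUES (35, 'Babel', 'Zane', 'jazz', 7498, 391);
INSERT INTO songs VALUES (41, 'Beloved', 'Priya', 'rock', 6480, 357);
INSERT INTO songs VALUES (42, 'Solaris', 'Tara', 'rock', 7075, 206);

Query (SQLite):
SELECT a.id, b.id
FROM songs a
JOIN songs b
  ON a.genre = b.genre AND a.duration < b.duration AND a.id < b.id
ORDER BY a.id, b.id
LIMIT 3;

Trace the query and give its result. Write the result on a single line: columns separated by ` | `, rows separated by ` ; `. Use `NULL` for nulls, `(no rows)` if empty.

4 | 23 ; 8 | 26 ; 8 | 29

Pairs (a,b) with same genre, a.duration < b.duration, a.id < b.id.
genre groups: blues:{4,23} jazz:{12,15,35} pop:{8,20,26,29,30} rock:{3,28,41,42}
Ordered by (a.id, b.id); first 3.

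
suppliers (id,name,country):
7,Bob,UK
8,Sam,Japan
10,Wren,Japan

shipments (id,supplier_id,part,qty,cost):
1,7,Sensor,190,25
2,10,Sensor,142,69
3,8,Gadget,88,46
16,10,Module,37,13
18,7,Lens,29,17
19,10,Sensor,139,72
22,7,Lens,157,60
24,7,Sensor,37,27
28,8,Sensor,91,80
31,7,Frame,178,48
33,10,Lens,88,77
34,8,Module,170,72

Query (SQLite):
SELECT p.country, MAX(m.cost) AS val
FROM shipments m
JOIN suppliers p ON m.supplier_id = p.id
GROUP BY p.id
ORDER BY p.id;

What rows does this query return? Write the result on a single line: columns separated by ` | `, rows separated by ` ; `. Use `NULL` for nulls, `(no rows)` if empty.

UK | 60 ; Japan | 80 ; Japan | 77

Join each shipments row to its suppliers via supplier_id.
Group joined rows by suppliers.id; compute MAX(m.cost) per group.
  7: ids {1, 18, 22, 24, 31} → MAX(m.cost)=60
  8: ids {3, 28, 34} → MAX(m.cost)=80
  10: ids {2, 16, 19, 33} → MAX(m.cost)=77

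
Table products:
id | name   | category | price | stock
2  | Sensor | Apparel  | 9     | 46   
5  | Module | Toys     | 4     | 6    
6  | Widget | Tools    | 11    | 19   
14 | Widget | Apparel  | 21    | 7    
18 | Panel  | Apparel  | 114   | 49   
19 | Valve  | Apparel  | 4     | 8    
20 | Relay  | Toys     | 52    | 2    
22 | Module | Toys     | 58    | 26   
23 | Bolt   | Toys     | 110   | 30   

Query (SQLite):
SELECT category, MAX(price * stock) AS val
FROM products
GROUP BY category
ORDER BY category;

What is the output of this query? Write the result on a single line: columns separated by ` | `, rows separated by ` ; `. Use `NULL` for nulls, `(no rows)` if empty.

Apparel | 5586 ; Tools | 209 ; Toys | 3300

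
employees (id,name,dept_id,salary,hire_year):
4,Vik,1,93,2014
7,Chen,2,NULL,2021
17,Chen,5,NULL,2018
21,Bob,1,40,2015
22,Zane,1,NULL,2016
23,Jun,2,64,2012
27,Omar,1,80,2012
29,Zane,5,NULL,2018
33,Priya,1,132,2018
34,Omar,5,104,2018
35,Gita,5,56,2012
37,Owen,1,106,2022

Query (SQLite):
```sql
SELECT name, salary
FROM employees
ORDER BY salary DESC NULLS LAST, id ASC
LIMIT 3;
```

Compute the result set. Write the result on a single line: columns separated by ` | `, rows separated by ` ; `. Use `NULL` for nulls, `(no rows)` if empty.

Priya | 132 ; Owen | 106 ; Omar | 104

Sort by salary desc, tiebreak id asc: (132, id=33), (106, id=37), (104, id=34), (93, id=4), (80, id=27), (64, id=23) …. Take first 3.
NULLS LAST: NULL salary rows go after all non-NULL rows (among themselves ordered by id asc).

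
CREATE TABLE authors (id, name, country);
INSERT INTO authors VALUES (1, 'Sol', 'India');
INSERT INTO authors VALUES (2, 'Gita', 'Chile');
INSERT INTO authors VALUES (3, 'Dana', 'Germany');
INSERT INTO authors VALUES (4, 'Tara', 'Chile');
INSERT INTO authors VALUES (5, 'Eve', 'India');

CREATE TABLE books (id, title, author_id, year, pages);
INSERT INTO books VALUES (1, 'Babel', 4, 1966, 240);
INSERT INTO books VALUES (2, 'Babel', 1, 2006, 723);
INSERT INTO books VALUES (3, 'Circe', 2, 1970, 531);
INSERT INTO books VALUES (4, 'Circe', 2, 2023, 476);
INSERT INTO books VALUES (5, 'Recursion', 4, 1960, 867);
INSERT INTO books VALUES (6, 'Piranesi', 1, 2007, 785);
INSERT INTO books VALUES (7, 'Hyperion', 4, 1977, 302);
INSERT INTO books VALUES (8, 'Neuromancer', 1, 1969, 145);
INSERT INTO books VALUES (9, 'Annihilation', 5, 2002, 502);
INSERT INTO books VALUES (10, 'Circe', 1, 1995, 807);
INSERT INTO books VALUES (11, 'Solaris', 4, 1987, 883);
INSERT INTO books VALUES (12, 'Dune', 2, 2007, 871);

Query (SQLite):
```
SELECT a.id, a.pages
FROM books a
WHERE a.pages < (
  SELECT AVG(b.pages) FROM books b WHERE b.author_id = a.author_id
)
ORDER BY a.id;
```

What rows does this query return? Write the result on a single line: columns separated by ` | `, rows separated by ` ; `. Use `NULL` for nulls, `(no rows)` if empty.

1 | 240 ; 3 | 531 ; 4 | 476 ; 7 | 302 ; 8 | 145

For each books row a, compute AVG(pages) over rows sharing a.author_id.
Keep row a if a.pages < that per-group AVG.
  author_id=1: AVG(pages) = 615.0
  author_id=2: AVG(pages) = 626.0
  author_id=4: AVG(pages) = 573.0
  author_id=5: AVG(pages) = 502.0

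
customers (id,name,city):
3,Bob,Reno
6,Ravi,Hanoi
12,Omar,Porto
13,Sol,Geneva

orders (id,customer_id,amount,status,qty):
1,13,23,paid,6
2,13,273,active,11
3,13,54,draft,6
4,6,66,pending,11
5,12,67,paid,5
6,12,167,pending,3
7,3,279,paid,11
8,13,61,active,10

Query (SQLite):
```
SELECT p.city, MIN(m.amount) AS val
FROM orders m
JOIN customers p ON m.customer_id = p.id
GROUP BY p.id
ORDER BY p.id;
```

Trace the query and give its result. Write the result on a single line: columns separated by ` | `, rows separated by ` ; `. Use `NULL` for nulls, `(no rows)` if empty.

Join each orders row to its customers via customer_id.
Group joined rows by customers.id; compute MIN(m.amount) per group.
  3: ids {7} → MIN(m.amount)=279
  6: ids {4} → MIN(m.amount)=66
  12: ids {5, 6} → MIN(m.amount)=67
  13: ids {1, 2, 3, 8} → MIN(m.amount)=23

Reno | 279 ; Hanoi | 66 ; Porto | 67 ; Geneva | 23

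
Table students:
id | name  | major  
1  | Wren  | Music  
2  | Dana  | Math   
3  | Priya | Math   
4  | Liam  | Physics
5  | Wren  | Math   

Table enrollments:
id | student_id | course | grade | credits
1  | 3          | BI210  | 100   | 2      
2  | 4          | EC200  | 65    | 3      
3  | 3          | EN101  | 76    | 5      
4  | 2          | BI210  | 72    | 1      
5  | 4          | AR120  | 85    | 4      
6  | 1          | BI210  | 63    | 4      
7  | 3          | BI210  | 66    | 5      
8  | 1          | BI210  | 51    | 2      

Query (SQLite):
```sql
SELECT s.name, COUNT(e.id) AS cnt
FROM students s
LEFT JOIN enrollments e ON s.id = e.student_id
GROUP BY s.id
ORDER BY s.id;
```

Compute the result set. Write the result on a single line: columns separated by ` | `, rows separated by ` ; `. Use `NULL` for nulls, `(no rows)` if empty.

Wren | 2 ; Dana | 1 ; Priya | 3 ; Liam | 2 ; Wren | 0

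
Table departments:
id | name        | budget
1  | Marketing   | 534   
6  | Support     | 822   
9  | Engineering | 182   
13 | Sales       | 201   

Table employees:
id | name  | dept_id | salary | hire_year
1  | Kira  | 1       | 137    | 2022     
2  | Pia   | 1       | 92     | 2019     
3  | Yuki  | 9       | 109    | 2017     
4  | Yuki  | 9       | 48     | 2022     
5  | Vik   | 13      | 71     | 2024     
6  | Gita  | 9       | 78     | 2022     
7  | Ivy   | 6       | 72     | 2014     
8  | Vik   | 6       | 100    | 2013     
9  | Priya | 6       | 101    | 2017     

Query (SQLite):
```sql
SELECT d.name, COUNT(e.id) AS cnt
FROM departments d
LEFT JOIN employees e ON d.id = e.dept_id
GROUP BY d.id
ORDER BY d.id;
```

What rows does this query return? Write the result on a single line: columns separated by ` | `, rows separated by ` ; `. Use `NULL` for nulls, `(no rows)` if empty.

Marketing | 2 ; Support | 3 ; Engineering | 3 ; Sales | 1

LEFT JOIN keeps every departments row; unmatched ones get NULL for employees columns.
Group by departments.id and compute COUNT(e.id). COUNT(col) of an all-NULL group is 0.
  1: ids {1, 2} → COUNT(e.id)=2
  6: ids {7, 8, 9} → COUNT(e.id)=3
  9: ids {3, 4, 6} → COUNT(e.id)=3
  13: ids {5} → COUNT(e.id)=1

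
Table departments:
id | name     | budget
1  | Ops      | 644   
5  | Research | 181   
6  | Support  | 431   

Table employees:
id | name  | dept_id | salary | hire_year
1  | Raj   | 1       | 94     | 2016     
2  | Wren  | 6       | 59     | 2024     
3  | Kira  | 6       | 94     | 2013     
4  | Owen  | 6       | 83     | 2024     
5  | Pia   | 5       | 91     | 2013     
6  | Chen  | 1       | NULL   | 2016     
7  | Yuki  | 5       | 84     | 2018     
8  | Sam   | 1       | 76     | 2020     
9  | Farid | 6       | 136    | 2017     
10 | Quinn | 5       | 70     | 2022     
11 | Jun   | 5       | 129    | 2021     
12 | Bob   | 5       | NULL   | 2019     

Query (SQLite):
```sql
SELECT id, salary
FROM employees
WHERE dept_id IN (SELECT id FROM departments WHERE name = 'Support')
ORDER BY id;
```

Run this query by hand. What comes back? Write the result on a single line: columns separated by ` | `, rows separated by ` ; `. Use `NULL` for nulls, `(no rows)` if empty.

Inner query: departments.id where name = 'Support'.
Outer: keep employees rows whose dept_id is in that set.
Inner query → {6}

2 | 59 ; 3 | 94 ; 4 | 83 ; 9 | 136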